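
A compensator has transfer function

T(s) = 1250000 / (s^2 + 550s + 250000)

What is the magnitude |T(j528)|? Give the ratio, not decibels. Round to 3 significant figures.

4.28

At s = jω = j528:
quadratic: (j528)² + 550·j528 + 250000 = -28784 + j290400 → |·| ≈ 2.9182e+05, ∠ ≈ 95.66°
|T| = 1250000 / 2.9182e+05 ≈ 4.2835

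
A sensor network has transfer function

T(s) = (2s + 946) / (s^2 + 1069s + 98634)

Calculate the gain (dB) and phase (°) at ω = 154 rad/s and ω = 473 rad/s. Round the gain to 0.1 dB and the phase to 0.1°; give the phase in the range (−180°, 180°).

ω = 154: -45.2 dB, -47.5°; ω = 473: -51.8 dB, -58.9°

Substitute s = j154:
Numerator: 2(j154) + 946 = 946 + j308
Denominator: (j154)^2 + 1069(j154) + 98634 = 74918 + j164626
|N| = √(946² + 308²) ≈ 994.88, ∠N ≈ 18.03°
|D| = √(74918² + 164626²) ≈ 1.8087e+05, ∠D ≈ 65.53°
|T| = 994.88 / 1.8087e+05 ≈ 0.0055005
Gain = 20 log₁₀(0.0055005) ≈ -45.19 dB
∠T = 18.03° − 65.53° = -47.50°

Substitute s = j473:
Numerator: 2(j473) + 946 = 946 + j946
Denominator: (j473)^2 + 1069(j473) + 98634 = -125095 + j505637
|N| = √(946² + 946²) ≈ 1337.8, ∠N ≈ 45.00°
|D| = √(125095² + 505637²) ≈ 5.2088e+05, ∠D ≈ 103.90°
|T| = 1337.8 / 5.2088e+05 ≈ 0.0025683
Gain = 20 log₁₀(0.0025683) ≈ -51.81 dB
∠T = 45.00° − 103.90° = -58.90°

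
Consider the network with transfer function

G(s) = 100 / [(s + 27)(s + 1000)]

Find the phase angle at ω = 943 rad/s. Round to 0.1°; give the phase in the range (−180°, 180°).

At s = jω = j943:
pole (s+27): 27 + j943 → |·| = √(27²+943²) = √889978 ≈ 943.39, ∠ = arctan(943/27) ≈ 88.36°
pole (s+1000): 1000 + j943 → |·| = √(1000²+943²) = √1889249 ≈ 1374.5, ∠ = arctan(943/1000) ≈ 43.32°
∠G = 0.00° − 131.68° = -131.68°

-131.7°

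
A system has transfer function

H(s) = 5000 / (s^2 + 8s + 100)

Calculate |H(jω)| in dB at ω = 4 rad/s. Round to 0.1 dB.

At s = jω = j4:
quadratic: (j4)² + 8·j4 + 100 = 84 + j32 → |·| ≈ 89.889, ∠ ≈ 20.85°
|H| = 5000 / 89.889 ≈ 55.624
Gain = 20 log₁₀(55.624) ≈ 34.91 dB

34.9 dB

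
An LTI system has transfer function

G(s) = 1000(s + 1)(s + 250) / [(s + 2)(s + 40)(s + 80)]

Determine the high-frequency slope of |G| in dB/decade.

Each pole contributes −20 dB/decade at high frequency; each zero contributes +20 dB/decade.
Net: 2 zero(s) − 3 pole(s) → -20 dB/decade.

-20 dB/decade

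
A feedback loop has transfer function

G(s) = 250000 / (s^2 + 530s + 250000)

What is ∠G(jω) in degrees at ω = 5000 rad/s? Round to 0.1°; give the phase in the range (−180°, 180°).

At s = jω = j5000:
quadratic: (j5000)² + 530·j5000 + 250000 = -24750000 + j2650000 → |·| ≈ 2.4891e+07, ∠ ≈ 173.89°
∠G = 0.00° − 173.89° = -173.89°

-173.9°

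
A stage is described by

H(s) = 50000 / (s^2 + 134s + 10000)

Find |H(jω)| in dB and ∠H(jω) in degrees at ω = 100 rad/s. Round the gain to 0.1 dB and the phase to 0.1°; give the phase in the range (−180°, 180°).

At s = jω = j100:
quadratic: (j100)² + 134·j100 + 10000 = 0 + j13400 → |·| ≈ 13400, ∠ ≈ 90.00°
|H| = 50000 / 13400 ≈ 3.7313
Gain = 20 log₁₀(3.7313) ≈ 11.44 dB
∠H = 0.00° − 90.00° = -90.00°

11.4 dB, -90.0°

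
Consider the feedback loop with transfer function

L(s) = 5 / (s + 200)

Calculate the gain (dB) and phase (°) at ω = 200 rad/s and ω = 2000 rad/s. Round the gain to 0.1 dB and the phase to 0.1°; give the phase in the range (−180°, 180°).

ω = 200: -35.1 dB, -45.0°; ω = 2000: -52.1 dB, -84.3°

At s = jω = j200:
pole (s+200): 200 + j200 → |·| = √(200²+200²) = √80000 ≈ 282.84, ∠ = arctan(200/200) ≈ 45.00°
|L| = 5 / 282.84 ≈ 0.017678
Gain = 20 log₁₀(0.017678) ≈ -35.05 dB
∠L = 0.00° − 45.00° = -45.00°

At s = jω = j2000:
pole (s+200): 200 + j2000 → |·| = √(200²+2000²) = √4040000 ≈ 2010, ∠ = arctan(2000/200) ≈ 84.29°
|L| = 5 / 2010 ≈ 0.0024876
Gain = 20 log₁₀(0.0024876) ≈ -52.08 dB
∠L = 0.00° − 84.29° = -84.29°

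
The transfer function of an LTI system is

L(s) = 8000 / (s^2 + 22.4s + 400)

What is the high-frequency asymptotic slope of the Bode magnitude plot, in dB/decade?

-40 dB/decade

Each pole contributes −20 dB/decade at high frequency; each zero contributes +20 dB/decade.
Net: 0 zero(s) − 2 pole(s) → -40 dB/decade.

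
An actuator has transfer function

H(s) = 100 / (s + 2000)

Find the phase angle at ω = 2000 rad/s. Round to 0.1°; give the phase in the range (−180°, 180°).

At s = jω = j2000:
pole (s+2000): 2000 + j2000 → |·| = √(2000²+2000²) = √8000000 ≈ 2828.4, ∠ = arctan(2000/2000) ≈ 45.00°
∠H = 0.00° − 45.00° = -45.00°

-45.0°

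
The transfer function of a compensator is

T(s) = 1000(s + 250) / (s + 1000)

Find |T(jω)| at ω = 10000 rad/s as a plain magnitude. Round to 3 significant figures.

995

At s = jω = j10000:
zero (s+250): 250 + j10000 → |·| = √(250²+10000²) = √100062500 ≈ 10003, ∠ = arctan(10000/250) ≈ 88.57°
pole (s+1000): 1000 + j10000 → |·| = √(1000²+10000²) = √101000000 ≈ 10050, ∠ = arctan(10000/1000) ≈ 84.29°
|T| = 1000 · 10003 / 10050 ≈ 995.32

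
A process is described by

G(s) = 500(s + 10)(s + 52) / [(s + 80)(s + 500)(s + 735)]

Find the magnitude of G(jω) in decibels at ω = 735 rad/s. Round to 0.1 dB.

-8.0 dB

At s = jω = j735:
zero (s+10): 10 + j735 → |·| = √(10²+735²) = √540325 ≈ 735.07, ∠ = arctan(735/10) ≈ 89.22°
zero (s+52): 52 + j735 → |·| = √(52²+735²) = √542929 ≈ 736.84, ∠ = arctan(735/52) ≈ 85.95°
pole (s+80): 80 + j735 → |·| = √(80²+735²) = √546625 ≈ 739.34, ∠ = arctan(735/80) ≈ 83.79°
pole (s+500): 500 + j735 → |·| = √(500²+735²) = √790225 ≈ 888.95, ∠ = arctan(735/500) ≈ 55.77°
pole (s+735): 735 + j735 → |·| = √(735²+735²) = √1080450 ≈ 1039.4, ∠ = arctan(735/735) ≈ 45.00°
|G| = 500 · 5.4163e+05 / 6.8313e+08 ≈ 0.39643
Gain = 20 log₁₀(0.39643) ≈ -8.04 dB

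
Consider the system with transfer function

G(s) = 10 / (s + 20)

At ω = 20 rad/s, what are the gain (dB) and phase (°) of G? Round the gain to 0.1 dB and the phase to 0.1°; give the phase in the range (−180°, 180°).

-9.0 dB, -45.0°

At s = jω = j20:
pole (s+20): 20 + j20 → |·| = √(20²+20²) = √800 ≈ 28.284, ∠ = arctan(20/20) ≈ 45.00°
|G| = 10 / 28.284 ≈ 0.35356
Gain = 20 log₁₀(0.35356) ≈ -9.03 dB
∠G = 0.00° − 45.00° = -45.00°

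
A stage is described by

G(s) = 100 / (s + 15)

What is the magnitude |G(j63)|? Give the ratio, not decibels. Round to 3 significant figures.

1.54

At s = jω = j63:
pole (s+15): 15 + j63 → |·| = √(15²+63²) = √4194 ≈ 64.761, ∠ = arctan(63/15) ≈ 76.61°
|G| = 100 / 64.761 ≈ 1.5441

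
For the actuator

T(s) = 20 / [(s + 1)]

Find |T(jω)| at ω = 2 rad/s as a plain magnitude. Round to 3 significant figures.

At ω = 2 rad/s:
pole (1 + j2·1) = 1 + j2 → |·| ≈ 2.2361, ∠ ≈ 63.43°
|T| = 20 · 1 / (2.2361) ≈ 8.9441

8.94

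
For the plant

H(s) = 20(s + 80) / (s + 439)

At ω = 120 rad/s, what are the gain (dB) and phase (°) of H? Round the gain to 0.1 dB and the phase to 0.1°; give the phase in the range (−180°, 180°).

At s = jω = j120:
zero (s+80): 80 + j120 → |·| = √(80²+120²) = √20800 ≈ 144.22, ∠ = arctan(120/80) ≈ 56.31°
pole (s+439): 439 + j120 → |·| = √(439²+120²) = √207121 ≈ 455.11, ∠ = arctan(120/439) ≈ 15.29°
|H| = 20 · 144.22 / 455.11 ≈ 6.3378
Gain = 20 log₁₀(6.3378) ≈ 16.04 dB
∠H = 56.31° − 15.29° = 41.02°

16.0 dB, 41.0°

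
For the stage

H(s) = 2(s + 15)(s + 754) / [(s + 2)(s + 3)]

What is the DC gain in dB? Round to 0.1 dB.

71.5 dB

H(0) = 2·15·754 / (2·3) = 3770
20 log₁₀(3770) ≈ 71.53 dB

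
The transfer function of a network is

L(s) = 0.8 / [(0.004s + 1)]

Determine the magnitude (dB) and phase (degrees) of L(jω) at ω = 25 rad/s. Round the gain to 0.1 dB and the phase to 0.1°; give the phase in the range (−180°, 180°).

-2.0 dB, -5.7°

At ω = 25 rad/s:
pole (1 + j25·0.004) = 1 + j0.1 → |·| ≈ 1.005, ∠ ≈ 5.71°
|L| = 0.8 · 1 / (1.005) ≈ 0.79602
Gain = 20 log₁₀(0.79602) ≈ -1.98 dB
∠L = (0°) − (5.71°) = -5.71°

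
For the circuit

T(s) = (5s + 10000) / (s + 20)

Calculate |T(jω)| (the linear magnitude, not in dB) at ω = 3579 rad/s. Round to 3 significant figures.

Substitute s = j3579:
Numerator: 5(j3579) + 10000 = 10000 + j17895
Denominator: (j3579) + 20 = 20 + j3579
|N| = √(10000² + 17895²) ≈ 20500, ∠N ≈ 60.80°
|D| = √(20² + 3579²) ≈ 3579.1, ∠D ≈ 89.68°
|T| = 20500 / 3579.1 ≈ 5.7277

5.73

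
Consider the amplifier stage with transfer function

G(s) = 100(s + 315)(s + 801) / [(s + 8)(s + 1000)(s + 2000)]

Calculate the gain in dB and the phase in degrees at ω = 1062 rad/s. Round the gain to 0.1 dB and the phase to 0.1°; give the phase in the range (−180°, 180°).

-27.5 dB, -37.8°

At s = jω = j1062:
zero (s+315): 315 + j1062 → |·| = √(315²+1062²) = √1227069 ≈ 1107.7, ∠ = arctan(1062/315) ≈ 73.48°
zero (s+801): 801 + j1062 → |·| = √(801²+1062²) = √1769445 ≈ 1330.2, ∠ = arctan(1062/801) ≈ 52.98°
pole (s+8): 8 + j1062 → |·| = √(8²+1062²) = √1127908 ≈ 1062, ∠ = arctan(1062/8) ≈ 89.57°
pole (s+1000): 1000 + j1062 → |·| = √(1000²+1062²) = √2127844 ≈ 1458.7, ∠ = arctan(1062/1000) ≈ 46.72°
pole (s+2000): 2000 + j1062 → |·| = √(2000²+1062²) = √5127844 ≈ 2264.5, ∠ = arctan(1062/2000) ≈ 27.97°
|G| = 100 · 1.4735e+06 / 3.508e+09 ≈ 0.042004
Gain = 20 log₁₀(0.042004) ≈ -27.53 dB
∠G = 126.46° − 164.26° = -37.80°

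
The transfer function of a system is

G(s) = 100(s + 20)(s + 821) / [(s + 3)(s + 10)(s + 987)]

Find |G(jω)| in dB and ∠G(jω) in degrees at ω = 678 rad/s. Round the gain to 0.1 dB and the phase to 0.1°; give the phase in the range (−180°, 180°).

-17.6 dB, -85.5°

At s = jω = j678:
zero (s+20): 20 + j678 → |·| = √(20²+678²) = √460084 ≈ 678.29, ∠ = arctan(678/20) ≈ 88.31°
zero (s+821): 821 + j678 → |·| = √(821²+678²) = √1133725 ≈ 1064.8, ∠ = arctan(678/821) ≈ 39.55°
pole (s+3): 3 + j678 → |·| = √(3²+678²) = √459693 ≈ 678.01, ∠ = arctan(678/3) ≈ 89.75°
pole (s+10): 10 + j678 → |·| = √(10²+678²) = √459784 ≈ 678.07, ∠ = arctan(678/10) ≈ 89.15°
pole (s+987): 987 + j678 → |·| = √(987²+678²) = √1433853 ≈ 1197.4, ∠ = arctan(678/987) ≈ 34.49°
|G| = 100 · 7.2224e+05 / 5.5049e+08 ≈ 0.1312
Gain = 20 log₁₀(0.1312) ≈ -17.64 dB
∠G = 127.86° − 213.39° = -85.53°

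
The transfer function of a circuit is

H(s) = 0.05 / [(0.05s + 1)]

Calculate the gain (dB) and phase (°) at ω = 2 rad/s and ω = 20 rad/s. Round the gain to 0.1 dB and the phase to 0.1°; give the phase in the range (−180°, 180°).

At ω = 2 rad/s:
pole (1 + j2·0.05) = 1 + j0.1 → |·| ≈ 1.005, ∠ ≈ 5.71°
|H| = 0.05 · 1 / (1.005) ≈ 0.049751
Gain = 20 log₁₀(0.049751) ≈ -26.06 dB
∠H = (0°) − (5.71°) = -5.71°

At ω = 20 rad/s:
pole (1 + j20·0.05) = 1 + j1 → |·| ≈ 1.4142, ∠ ≈ 45.00°
|H| = 0.05 · 1 / (1.4142) ≈ 0.035356
Gain = 20 log₁₀(0.035356) ≈ -29.03 dB
∠H = (0°) − (45.00°) = -45.00°

ω = 2: -26.1 dB, -5.7°; ω = 20: -29.0 dB, -45.0°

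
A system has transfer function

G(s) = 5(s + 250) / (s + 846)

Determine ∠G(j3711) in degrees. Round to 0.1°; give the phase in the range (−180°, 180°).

At s = jω = j3711:
zero (s+250): 250 + j3711 → |·| = √(250²+3711²) = √13834021 ≈ 3719.4, ∠ = arctan(3711/250) ≈ 86.15°
pole (s+846): 846 + j3711 → |·| = √(846²+3711²) = √14487237 ≈ 3806.2, ∠ = arctan(3711/846) ≈ 77.16°
∠G = 86.15° − 77.16° = 8.99°

9.0°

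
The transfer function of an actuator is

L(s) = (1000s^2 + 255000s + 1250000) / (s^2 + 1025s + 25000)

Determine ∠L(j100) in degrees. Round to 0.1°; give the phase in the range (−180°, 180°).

27.3°

Substitute s = j100:
Numerator: 1000(j100)^2 + 255000(j100) + 1250000 = -8750000 + j25500000
Denominator: (j100)^2 + 1025(j100) + 25000 = 15000 + j102500
|N| = √(8750000² + 25500000²) ≈ 2.6959e+07, ∠N ≈ 108.94°
|D| = √(15000² + 102500²) ≈ 1.0359e+05, ∠D ≈ 81.67°
∠L = 108.94° − 81.67° = 27.27°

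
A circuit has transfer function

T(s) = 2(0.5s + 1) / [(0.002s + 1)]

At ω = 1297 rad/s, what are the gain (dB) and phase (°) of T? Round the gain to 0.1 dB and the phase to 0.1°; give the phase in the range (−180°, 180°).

53.4 dB, 21.0°

At ω = 1297 rad/s:
zero (1 + j1297·0.5) = 1 + j648.5 → |·| ≈ 648.5, ∠ ≈ 89.91°
pole (1 + j1297·0.002) = 1 + j2.594 → |·| ≈ 2.7801, ∠ ≈ 68.92°
|T| = 2 · 648.5 / (2.7801) ≈ 466.53
Gain = 20 log₁₀(466.53) ≈ 53.38 dB
∠T = (89.91°) − (68.92°) = 20.99°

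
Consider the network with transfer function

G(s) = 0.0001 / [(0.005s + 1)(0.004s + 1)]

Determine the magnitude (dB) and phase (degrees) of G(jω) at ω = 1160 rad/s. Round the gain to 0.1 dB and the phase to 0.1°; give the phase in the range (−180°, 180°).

At ω = 1160 rad/s:
pole (1 + j1160·0.005) = 1 + j5.8 → |·| ≈ 5.8856, ∠ ≈ 80.22°
pole (1 + j1160·0.004) = 1 + j4.64 → |·| ≈ 4.7465, ∠ ≈ 77.84°
|G| = 0.0001 · 1 / (5.8856 · 4.7465) ≈ 3.5796e-06
Gain = 20 log₁₀(3.5796e-06) ≈ -108.92 dB
∠G = (0°) − (80.22° + 77.84°) = -158.06°

-108.9 dB, -158.1°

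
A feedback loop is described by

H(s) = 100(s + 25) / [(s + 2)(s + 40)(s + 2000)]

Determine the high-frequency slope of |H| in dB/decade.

Each pole contributes −20 dB/decade at high frequency; each zero contributes +20 dB/decade.
Net: 1 zero(s) − 3 pole(s) → -40 dB/decade.

-40 dB/decade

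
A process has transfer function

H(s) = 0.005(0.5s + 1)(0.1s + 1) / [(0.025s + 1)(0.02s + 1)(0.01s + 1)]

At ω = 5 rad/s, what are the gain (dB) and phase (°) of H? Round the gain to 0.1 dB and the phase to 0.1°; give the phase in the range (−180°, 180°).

-36.6 dB, 79.1°

At ω = 5 rad/s:
zero (1 + j5·0.5) = 1 + j2.5 → |·| ≈ 2.6926, ∠ ≈ 68.20°
zero (1 + j5·0.1) = 1 + j0.5 → |·| ≈ 1.118, ∠ ≈ 26.57°
pole (1 + j5·0.025) = 1 + j0.125 → |·| ≈ 1.0078, ∠ ≈ 7.13°
pole (1 + j5·0.02) = 1 + j0.1 → |·| ≈ 1.005, ∠ ≈ 5.71°
pole (1 + j5·0.01) = 1 + j0.05 → |·| ≈ 1.0012, ∠ ≈ 2.86°
|H| = 0.005 · 2.6926 · 1.118 / (1.0078 · 1.005 · 1.0012) ≈ 0.014843
Gain = 20 log₁₀(0.014843) ≈ -36.57 dB
∠H = (68.20° + 26.57°) − (7.13° + 5.71° + 2.86°) = 79.07°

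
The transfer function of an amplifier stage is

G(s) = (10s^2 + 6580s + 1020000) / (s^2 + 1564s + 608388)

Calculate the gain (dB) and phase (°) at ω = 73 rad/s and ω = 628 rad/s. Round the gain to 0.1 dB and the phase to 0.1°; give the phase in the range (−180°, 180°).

Substitute s = j73:
Numerator: 10(j73)^2 + 6580(j73) + 1020000 = 966710 + j480340
Denominator: (j73)^2 + 1564(j73) + 608388 = 603059 + j114172
|N| = √(966710² + 480340²) ≈ 1.0795e+06, ∠N ≈ 26.42°
|D| = √(603059² + 114172²) ≈ 6.1377e+05, ∠D ≈ 10.72°
|G| = 1.0795e+06 / 6.1377e+05 ≈ 1.7588
Gain = 20 log₁₀(1.7588) ≈ 4.90 dB
∠G = 26.42° − 10.72° = 15.70°

Substitute s = j628:
Numerator: 10(j628)^2 + 6580(j628) + 1020000 = -2923840 + j4132240
Denominator: (j628)^2 + 1564(j628) + 608388 = 214004 + j982192
|N| = √(2923840² + 4132240²) ≈ 5.062e+06, ∠N ≈ 125.28°
|D| = √(214004² + 982192²) ≈ 1.0052e+06, ∠D ≈ 77.71°
|G| = 5.062e+06 / 1.0052e+06 ≈ 5.0358
Gain = 20 log₁₀(5.0358) ≈ 14.04 dB
∠G = 125.28° − 77.71° = 47.57°

ω = 73: 4.9 dB, 15.7°; ω = 628: 14.0 dB, 47.6°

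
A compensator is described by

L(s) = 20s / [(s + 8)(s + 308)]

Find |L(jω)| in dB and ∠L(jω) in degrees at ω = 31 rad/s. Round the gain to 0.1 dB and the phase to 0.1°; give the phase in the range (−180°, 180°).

-24.1 dB, 8.7°

At s = jω = j31:
zero at origin: s = j31 → |·| = 31, ∠ = 90.00°
pole (s+8): 8 + j31 → |·| = √(8²+31²) = √1025 ≈ 32.016, ∠ = arctan(31/8) ≈ 75.53°
pole (s+308): 308 + j31 → |·| = √(308²+31²) = √95825 ≈ 309.56, ∠ = arctan(31/308) ≈ 5.75°
|L| = 20 · 31 / 9910.9 ≈ 0.062557
Gain = 20 log₁₀(0.062557) ≈ -24.07 dB
∠L = 90.00° − 81.28° = 8.72°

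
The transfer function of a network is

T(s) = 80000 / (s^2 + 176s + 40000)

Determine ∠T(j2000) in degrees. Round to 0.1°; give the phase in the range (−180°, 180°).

At s = jω = j2000:
quadratic: (j2000)² + 176·j2000 + 40000 = -3960000 + j352000 → |·| ≈ 3.9756e+06, ∠ ≈ 174.92°
∠T = 0.00° − 174.92° = -174.92°

-174.9°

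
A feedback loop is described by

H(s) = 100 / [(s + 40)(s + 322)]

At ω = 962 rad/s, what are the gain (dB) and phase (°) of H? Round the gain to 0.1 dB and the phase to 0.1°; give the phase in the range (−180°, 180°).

At s = jω = j962:
pole (s+40): 40 + j962 → |·| = √(40²+962²) = √927044 ≈ 962.83, ∠ = arctan(962/40) ≈ 87.62°
pole (s+322): 322 + j962 → |·| = √(322²+962²) = √1029128 ≈ 1014.5, ∠ = arctan(962/322) ≈ 71.49°
|H| = 100 / 9.7679e+05 ≈ 0.00010238
Gain = 20 log₁₀(0.00010238) ≈ -79.80 dB
∠H = 0.00° − 159.11° = -159.11°

-79.8 dB, -159.1°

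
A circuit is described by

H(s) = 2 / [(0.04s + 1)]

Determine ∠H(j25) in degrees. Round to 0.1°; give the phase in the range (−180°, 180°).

-45.0°

At ω = 25 rad/s:
pole (1 + j25·0.04) = 1 + j1 → |·| ≈ 1.4142, ∠ ≈ 45.00°
∠H = (0°) − (45.00°) = -45.00°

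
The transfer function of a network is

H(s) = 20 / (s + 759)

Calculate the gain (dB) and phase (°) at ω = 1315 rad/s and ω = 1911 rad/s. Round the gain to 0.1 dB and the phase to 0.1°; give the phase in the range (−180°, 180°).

ω = 1315: -37.6 dB, -60.0°; ω = 1911: -40.2 dB, -68.3°

Substitute s = j1315:
Numerator: 20 = 20 + j0
Denominator: (j1315) + 759 = 759 + j1315
|N| = √(20² + 0²) ≈ 20, ∠N ≈ 0.00°
|D| = √(759² + 1315²) ≈ 1518.3, ∠D ≈ 60.01°
|H| = 20 / 1518.3 ≈ 0.013173
Gain = 20 log₁₀(0.013173) ≈ -37.61 dB
∠H = 0.00° − 60.01° = -60.01°

Substitute s = j1911:
Numerator: 20 = 20 + j0
Denominator: (j1911) + 759 = 759 + j1911
|N| = √(20² + 0²) ≈ 20, ∠N ≈ 0.00°
|D| = √(759² + 1911²) ≈ 2056.2, ∠D ≈ 68.34°
|H| = 20 / 2056.2 ≈ 0.0097267
Gain = 20 log₁₀(0.0097267) ≈ -40.24 dB
∠H = 0.00° − 68.34° = -68.34°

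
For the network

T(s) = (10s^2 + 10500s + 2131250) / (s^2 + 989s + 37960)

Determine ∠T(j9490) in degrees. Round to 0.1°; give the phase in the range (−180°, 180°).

Substitute s = j9490:
Numerator: 10(j9490)^2 + 10500(j9490) + 2131250 = -898469750 + j99645000
Denominator: (j9490)^2 + 989(j9490) + 37960 = -90022140 + j9385610
|N| = √(898469750² + 99645000²) ≈ 9.0398e+08, ∠N ≈ 173.67°
|D| = √(90022140² + 9385610²) ≈ 9.051e+07, ∠D ≈ 174.05°
∠T = 173.67° − 174.05° = -0.38°

-0.4°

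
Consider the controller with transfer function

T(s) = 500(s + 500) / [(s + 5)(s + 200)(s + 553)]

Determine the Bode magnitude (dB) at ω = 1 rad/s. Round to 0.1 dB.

-7.1 dB

At s = jω = j1:
zero (s+500): 500 + j1 → |·| = √(500²+1²) = √250001 ≈ 500, ∠ = arctan(1/500) ≈ 0.11°
pole (s+5): 5 + j1 → |·| = √(5²+1²) = √26 ≈ 5.099, ∠ = arctan(1/5) ≈ 11.31°
pole (s+200): 200 + j1 → |·| = √(200²+1²) = √40001 ≈ 200, ∠ = arctan(1/200) ≈ 0.29°
pole (s+553): 553 + j1 → |·| = √(553²+1²) = √305810 ≈ 553, ∠ = arctan(1/553) ≈ 0.10°
|T| = 500 · 500 / 5.6395e+05 ≈ 0.4433
Gain = 20 log₁₀(0.4433) ≈ -7.07 dB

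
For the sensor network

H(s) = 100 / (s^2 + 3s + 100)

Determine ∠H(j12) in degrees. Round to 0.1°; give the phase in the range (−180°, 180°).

At s = jω = j12:
quadratic: (j12)² + 3·j12 + 100 = -44 + j36 → |·| ≈ 56.851, ∠ ≈ 140.71°
∠H = 0.00° − 140.71° = -140.71°

-140.7°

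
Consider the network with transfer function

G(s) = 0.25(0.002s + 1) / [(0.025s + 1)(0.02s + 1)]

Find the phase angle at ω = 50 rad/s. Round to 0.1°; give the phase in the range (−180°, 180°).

At ω = 50 rad/s:
zero (1 + j50·0.002) = 1 + j0.1 → |·| ≈ 1.005, ∠ ≈ 5.71°
pole (1 + j50·0.025) = 1 + j1.25 → |·| ≈ 1.6008, ∠ ≈ 51.34°
pole (1 + j50·0.02) = 1 + j1 → |·| ≈ 1.4142, ∠ ≈ 45.00°
∠G = (5.71°) − (51.34° + 45.00°) = -90.63°

-90.6°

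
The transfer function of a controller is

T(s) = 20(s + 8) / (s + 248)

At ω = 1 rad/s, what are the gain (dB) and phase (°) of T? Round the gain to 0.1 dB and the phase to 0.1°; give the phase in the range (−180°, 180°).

At s = jω = j1:
zero (s+8): 8 + j1 → |·| = √(8²+1²) = √65 ≈ 8.0623, ∠ = arctan(1/8) ≈ 7.13°
pole (s+248): 248 + j1 → |·| = √(248²+1²) = √61505 ≈ 248, ∠ = arctan(1/248) ≈ 0.23°
|T| = 20 · 8.0623 / 248 ≈ 0.65019
Gain = 20 log₁₀(0.65019) ≈ -3.74 dB
∠T = 7.13° − 0.23° = 6.90°

-3.7 dB, 6.9°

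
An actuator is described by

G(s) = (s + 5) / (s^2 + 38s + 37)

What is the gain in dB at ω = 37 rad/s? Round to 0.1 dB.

-34.3 dB

Substitute s = j37:
Numerator: (j37) + 5 = 5 + j37
Denominator: (j37)^2 + 38(j37) + 37 = -1332 + j1406
|N| = √(5² + 37²) ≈ 37.336, ∠N ≈ 82.30°
|D| = √(1332² + 1406²) ≈ 1936.8, ∠D ≈ 133.45°
|G| = 37.336 / 1936.8 ≈ 0.019277
Gain = 20 log₁₀(0.019277) ≈ -34.30 dB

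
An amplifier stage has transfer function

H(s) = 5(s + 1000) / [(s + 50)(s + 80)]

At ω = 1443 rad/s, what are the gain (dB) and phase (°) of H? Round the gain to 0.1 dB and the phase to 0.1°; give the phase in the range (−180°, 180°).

-47.5 dB, -119.6°

At s = jω = j1443:
zero (s+1000): 1000 + j1443 → |·| = √(1000²+1443²) = √3082249 ≈ 1755.6, ∠ = arctan(1443/1000) ≈ 55.28°
pole (s+50): 50 + j1443 → |·| = √(50²+1443²) = √2084749 ≈ 1443.9, ∠ = arctan(1443/50) ≈ 88.02°
pole (s+80): 80 + j1443 → |·| = √(80²+1443²) = √2088649 ≈ 1445.2, ∠ = arctan(1443/80) ≈ 86.83°
|H| = 5 · 1755.6 / 2.0867e+06 ≈ 0.0042066
Gain = 20 log₁₀(0.0042066) ≈ -47.52 dB
∠H = 55.28° − 174.85° = -119.57°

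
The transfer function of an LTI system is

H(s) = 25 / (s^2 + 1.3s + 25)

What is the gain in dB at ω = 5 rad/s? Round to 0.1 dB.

At s = jω = j5:
quadratic: (j5)² + 1.3·j5 + 25 = 0 + j6.5 → |·| ≈ 6.5, ∠ ≈ 90.00°
|H| = 25 / 6.5 ≈ 3.8462
Gain = 20 log₁₀(3.8462) ≈ 11.70 dB

11.7 dB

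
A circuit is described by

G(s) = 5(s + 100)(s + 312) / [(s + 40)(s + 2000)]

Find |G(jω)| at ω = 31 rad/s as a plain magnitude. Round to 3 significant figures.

1.62

At s = jω = j31:
zero (s+100): 100 + j31 → |·| = √(100²+31²) = √10961 ≈ 104.69, ∠ = arctan(31/100) ≈ 17.22°
zero (s+312): 312 + j31 → |·| = √(312²+31²) = √98305 ≈ 313.54, ∠ = arctan(31/312) ≈ 5.67°
pole (s+40): 40 + j31 → |·| = √(40²+31²) = √2561 ≈ 50.606, ∠ = arctan(31/40) ≈ 37.78°
pole (s+2000): 2000 + j31 → |·| = √(2000²+31²) = √4000961 ≈ 2000.2, ∠ = arctan(31/2000) ≈ 0.89°
|G| = 5 · 32825 / 1.0122e+05 ≈ 1.6215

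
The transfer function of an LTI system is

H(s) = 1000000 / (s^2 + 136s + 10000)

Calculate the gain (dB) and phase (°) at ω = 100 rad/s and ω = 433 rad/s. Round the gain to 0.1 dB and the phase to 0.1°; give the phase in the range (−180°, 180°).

At s = jω = j100:
quadratic: (j100)² + 136·j100 + 10000 = 0 + j13600 → |·| ≈ 13600, ∠ ≈ 90.00°
|H| = 1000000 / 13600 ≈ 73.529
Gain = 20 log₁₀(73.529) ≈ 37.33 dB
∠H = 0.00° − 90.00° = -90.00°

At s = jω = j433:
quadratic: (j433)² + 136·j433 + 10000 = -177489 + j58888 → |·| ≈ 1.87e+05, ∠ ≈ 161.64°
|H| = 1000000 / 1.87e+05 ≈ 5.3476
Gain = 20 log₁₀(5.3476) ≈ 14.56 dB
∠H = 0.00° − 161.64° = -161.64°

ω = 100: 37.3 dB, -90.0°; ω = 433: 14.6 dB, -161.6°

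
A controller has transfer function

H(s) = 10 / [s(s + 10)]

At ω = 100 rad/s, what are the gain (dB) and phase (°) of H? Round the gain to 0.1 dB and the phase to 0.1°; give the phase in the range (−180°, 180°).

At s = jω = j100:
pole (s+10): 10 + j100 → |·| = √(10²+100²) = √10100 ≈ 100.5, ∠ = arctan(100/10) ≈ 84.29°
pole at origin: |s| = 100, ∠ = 90.00° (in denominator)
|H| = 10 / 10050 ≈ 0.00099502
Gain = 20 log₁₀(0.00099502) ≈ -60.04 dB
∠H = 0.00° − 174.29° = -174.29°

-60.0 dB, -174.3°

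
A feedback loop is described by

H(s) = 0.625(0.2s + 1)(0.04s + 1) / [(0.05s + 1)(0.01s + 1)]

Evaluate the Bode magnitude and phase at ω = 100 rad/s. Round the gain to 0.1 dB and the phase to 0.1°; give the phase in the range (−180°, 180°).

At ω = 100 rad/s:
zero (1 + j100·0.2) = 1 + j20 → |·| ≈ 20.025, ∠ ≈ 87.14°
zero (1 + j100·0.04) = 1 + j4 → |·| ≈ 4.1231, ∠ ≈ 75.96°
pole (1 + j100·0.05) = 1 + j5 → |·| ≈ 5.099, ∠ ≈ 78.69°
pole (1 + j100·0.01) = 1 + j1 → |·| ≈ 1.4142, ∠ ≈ 45.00°
|H| = 0.625 · 20.025 · 4.1231 / (5.099 · 1.4142) ≈ 7.1562
Gain = 20 log₁₀(7.1562) ≈ 17.09 dB
∠H = (87.14° + 75.96°) − (78.69° + 45.00°) = 39.41°

17.1 dB, 39.4°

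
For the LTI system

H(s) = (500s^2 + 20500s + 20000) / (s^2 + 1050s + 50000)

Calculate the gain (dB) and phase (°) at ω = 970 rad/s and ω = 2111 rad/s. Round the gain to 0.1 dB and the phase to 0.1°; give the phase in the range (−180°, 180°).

ω = 970: 50.8 dB, 46.4°; ω = 2111: 53.1 dB, 25.6°

Substitute s = j970:
Numerator: 500(j970)^2 + 20500(j970) + 20000 = -470430000 + j19885000
Denominator: (j970)^2 + 1050(j970) + 50000 = -890900 + j1018500
|N| = √(470430000² + 19885000²) ≈ 4.7085e+08, ∠N ≈ 177.58°
|D| = √(890900² + 1018500²) ≈ 1.3532e+06, ∠D ≈ 131.18°
|H| = 4.7085e+08 / 1.3532e+06 ≈ 347.95
Gain = 20 log₁₀(347.95) ≈ 50.83 dB
∠H = 177.58° − 131.18° = 46.40°

Substitute s = j2111:
Numerator: 500(j2111)^2 + 20500(j2111) + 20000 = -2228140500 + j43275500
Denominator: (j2111)^2 + 1050(j2111) + 50000 = -4406321 + j2216550
|N| = √(2228140500² + 43275500²) ≈ 2.2286e+09, ∠N ≈ 178.89°
|D| = √(4406321² + 2216550²) ≈ 4.9324e+06, ∠D ≈ 153.30°
|H| = 2.2286e+09 / 4.9324e+06 ≈ 451.83
Gain = 20 log₁₀(451.83) ≈ 53.10 dB
∠H = 178.89° − 153.30° = 25.59°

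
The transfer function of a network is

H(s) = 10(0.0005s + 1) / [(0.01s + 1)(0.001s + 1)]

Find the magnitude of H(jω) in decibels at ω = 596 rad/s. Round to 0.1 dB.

3.4 dB

At ω = 596 rad/s:
zero (1 + j596·0.0005) = 1 + j0.298 → |·| ≈ 1.0435, ∠ ≈ 16.59°
pole (1 + j596·0.01) = 1 + j5.96 → |·| ≈ 6.0433, ∠ ≈ 80.48°
pole (1 + j596·0.001) = 1 + j0.596 → |·| ≈ 1.1641, ∠ ≈ 30.79°
|H| = 10 · 1.0435 / (6.0433 · 1.1641) ≈ 1.4833
Gain = 20 log₁₀(1.4833) ≈ 3.42 dB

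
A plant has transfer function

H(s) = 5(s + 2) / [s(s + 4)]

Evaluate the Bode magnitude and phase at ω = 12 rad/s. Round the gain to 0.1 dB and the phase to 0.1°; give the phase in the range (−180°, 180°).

At s = jω = j12:
zero (s+2): 2 + j12 → |·| = √(2²+12²) = √148 ≈ 12.166, ∠ = arctan(12/2) ≈ 80.54°
pole (s+4): 4 + j12 → |·| = √(4²+12²) = √160 ≈ 12.649, ∠ = arctan(12/4) ≈ 71.57°
pole at origin: |s| = 12, ∠ = 90.00° (in denominator)
|H| = 5 · 12.166 / 151.79 ≈ 0.40075
Gain = 20 log₁₀(0.40075) ≈ -7.94 dB
∠H = 80.54° − 161.57° = -81.03°

-7.9 dB, -81.0°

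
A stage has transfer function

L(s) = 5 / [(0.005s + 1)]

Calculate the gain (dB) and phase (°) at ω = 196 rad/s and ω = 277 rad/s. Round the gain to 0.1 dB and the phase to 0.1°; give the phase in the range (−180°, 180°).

At ω = 196 rad/s:
pole (1 + j196·0.005) = 1 + j0.98 → |·| ≈ 1.4001, ∠ ≈ 44.42°
|L| = 5 · 1 / (1.4001) ≈ 3.5712
Gain = 20 log₁₀(3.5712) ≈ 11.06 dB
∠L = (0°) − (44.42°) = -44.42°

At ω = 277 rad/s:
pole (1 + j277·0.005) = 1 + j1.385 → |·| ≈ 1.7083, ∠ ≈ 54.17°
|L| = 5 · 1 / (1.7083) ≈ 2.9269
Gain = 20 log₁₀(2.9269) ≈ 9.33 dB
∠L = (0°) − (54.17°) = -54.17°

ω = 196: 11.1 dB, -44.4°; ω = 277: 9.3 dB, -54.2°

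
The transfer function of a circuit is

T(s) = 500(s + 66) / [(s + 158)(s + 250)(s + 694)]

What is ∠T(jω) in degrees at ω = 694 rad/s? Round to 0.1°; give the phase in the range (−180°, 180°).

At s = jω = j694:
zero (s+66): 66 + j694 → |·| = √(66²+694²) = √485992 ≈ 697.13, ∠ = arctan(694/66) ≈ 84.57°
pole (s+158): 158 + j694 → |·| = √(158²+694²) = √506600 ≈ 711.76, ∠ = arctan(694/158) ≈ 77.17°
pole (s+250): 250 + j694 → |·| = √(250²+694²) = √544136 ≈ 737.66, ∠ = arctan(694/250) ≈ 70.19°
pole (s+694): 694 + j694 → |·| = √(694²+694²) = √963272 ≈ 981.46, ∠ = arctan(694/694) ≈ 45.00°
∠T = 84.57° − 192.36° = -107.79°

-107.8°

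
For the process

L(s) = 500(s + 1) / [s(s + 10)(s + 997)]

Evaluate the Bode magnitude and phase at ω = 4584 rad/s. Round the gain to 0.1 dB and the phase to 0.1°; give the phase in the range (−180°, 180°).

-92.7 dB, -167.6°

At s = jω = j4584:
zero (s+1): 1 + j4584 → |·| = √(1²+4584²) = √21013057 ≈ 4584, ∠ = arctan(4584/1) ≈ 89.99°
pole (s+10): 10 + j4584 → |·| = √(10²+4584²) = √21013156 ≈ 4584, ∠ = arctan(4584/10) ≈ 89.88°
pole (s+997): 997 + j4584 → |·| = √(997²+4584²) = √22007065 ≈ 4691.2, ∠ = arctan(4584/997) ≈ 77.73°
pole at origin: |s| = 4584, ∠ = 90.00° (in denominator)
|L| = 500 · 4584 / 9.8576e+10 ≈ 2.3251e-05
Gain = 20 log₁₀(2.3251e-05) ≈ -92.67 dB
∠L = 89.99° − 257.61° = -167.62°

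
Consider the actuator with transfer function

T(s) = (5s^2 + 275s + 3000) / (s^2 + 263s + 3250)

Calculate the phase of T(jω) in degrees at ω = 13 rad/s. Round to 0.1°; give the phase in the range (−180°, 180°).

Substitute s = j13:
Numerator: 5(j13)^2 + 275(j13) + 3000 = 2155 + j3575
Denominator: (j13)^2 + 263(j13) + 3250 = 3081 + j3419
|N| = √(2155² + 3575²) ≈ 4174.3, ∠N ≈ 58.92°
|D| = √(3081² + 3419²) ≈ 4602.4, ∠D ≈ 47.98°
∠T = 58.92° − 47.98° = 10.94°

10.9°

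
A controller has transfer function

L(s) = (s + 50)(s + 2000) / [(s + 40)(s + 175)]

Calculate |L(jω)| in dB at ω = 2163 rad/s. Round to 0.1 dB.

At s = jω = j2163:
zero (s+50): 50 + j2163 → |·| = √(50²+2163²) = √4681069 ≈ 2163.6, ∠ = arctan(2163/50) ≈ 88.68°
zero (s+2000): 2000 + j2163 → |·| = √(2000²+2163²) = √8678569 ≈ 2945.9, ∠ = arctan(2163/2000) ≈ 47.24°
pole (s+40): 40 + j2163 → |·| = √(40²+2163²) = √4680169 ≈ 2163.4, ∠ = arctan(2163/40) ≈ 88.94°
pole (s+175): 175 + j2163 → |·| = √(175²+2163²) = √4709194 ≈ 2170.1, ∠ = arctan(2163/175) ≈ 85.37°
|L| = 1 · 6.3737e+06 / 4.6948e+06 ≈ 1.3576
Gain = 20 log₁₀(1.3576) ≈ 2.66 dB

2.7 dB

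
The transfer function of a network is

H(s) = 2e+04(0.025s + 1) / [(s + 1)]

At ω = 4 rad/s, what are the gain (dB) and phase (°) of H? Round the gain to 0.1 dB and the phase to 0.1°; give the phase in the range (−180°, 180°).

At ω = 4 rad/s:
zero (1 + j4·0.025) = 1 + j0.1 → |·| ≈ 1.005, ∠ ≈ 5.71°
pole (1 + j4·1) = 1 + j4 → |·| ≈ 4.1231, ∠ ≈ 75.96°
|H| = 2e+04 · 1.005 / (4.1231) ≈ 4875
Gain = 20 log₁₀(4875) ≈ 73.76 dB
∠H = (5.71°) − (75.96°) = -70.25°

73.8 dB, -70.3°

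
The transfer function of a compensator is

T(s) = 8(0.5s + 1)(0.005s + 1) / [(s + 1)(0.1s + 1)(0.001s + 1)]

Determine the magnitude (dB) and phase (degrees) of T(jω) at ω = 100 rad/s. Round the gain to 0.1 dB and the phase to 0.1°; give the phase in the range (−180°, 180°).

At ω = 100 rad/s:
zero (1 + j100·0.5) = 1 + j50 → |·| ≈ 50.01, ∠ ≈ 88.85°
zero (1 + j100·0.005) = 1 + j0.5 → |·| ≈ 1.118, ∠ ≈ 26.57°
pole (1 + j100·1) = 1 + j100 → |·| ≈ 100, ∠ ≈ 89.43°
pole (1 + j100·0.1) = 1 + j10 → |·| ≈ 10.05, ∠ ≈ 84.29°
pole (1 + j100·0.001) = 1 + j0.1 → |·| ≈ 1.005, ∠ ≈ 5.71°
|T| = 8 · 50.01 · 1.118 / (100 · 10.05 · 1.005) ≈ 0.44285
Gain = 20 log₁₀(0.44285) ≈ -7.07 dB
∠T = (88.85° + 26.57°) − (89.43° + 84.29° + 5.71°) = -64.01°

-7.1 dB, -64.0°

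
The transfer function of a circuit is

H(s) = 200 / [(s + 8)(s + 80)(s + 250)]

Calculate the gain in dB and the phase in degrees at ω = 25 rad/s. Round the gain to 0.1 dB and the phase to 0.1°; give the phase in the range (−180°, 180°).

At s = jω = j25:
pole (s+8): 8 + j25 → |·| = √(8²+25²) = √689 ≈ 26.249, ∠ = arctan(25/8) ≈ 72.26°
pole (s+80): 80 + j25 → |·| = √(80²+25²) = √7025 ≈ 83.815, ∠ = arctan(25/80) ≈ 17.35°
pole (s+250): 250 + j25 → |·| = √(250²+25²) = √63125 ≈ 251.25, ∠ = arctan(25/250) ≈ 5.71°
|H| = 200 / 5.5277e+05 ≈ 0.00036181
Gain = 20 log₁₀(0.00036181) ≈ -68.83 dB
∠H = 0.00° − 95.32° = -95.32°

-68.8 dB, -95.3°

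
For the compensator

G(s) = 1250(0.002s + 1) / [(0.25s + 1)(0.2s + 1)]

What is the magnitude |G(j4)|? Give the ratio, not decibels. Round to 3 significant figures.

690

At ω = 4 rad/s:
zero (1 + j4·0.002) = 1 + j0.008 → |·| ≈ 1, ∠ ≈ 0.46°
pole (1 + j4·0.25) = 1 + j1 → |·| ≈ 1.4142, ∠ ≈ 45.00°
pole (1 + j4·0.2) = 1 + j0.8 → |·| ≈ 1.2806, ∠ ≈ 38.66°
|G| = 1250 · 1 / (1.4142 · 1.2806) ≈ 690.22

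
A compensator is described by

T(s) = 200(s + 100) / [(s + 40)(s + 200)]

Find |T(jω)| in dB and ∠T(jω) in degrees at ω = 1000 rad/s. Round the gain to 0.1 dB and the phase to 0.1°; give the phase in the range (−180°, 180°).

At s = jω = j1000:
zero (s+100): 100 + j1000 → |·| = √(100²+1000²) = √1010000 ≈ 1005, ∠ = arctan(1000/100) ≈ 84.29°
pole (s+40): 40 + j1000 → |·| = √(40²+1000²) = √1001600 ≈ 1000.8, ∠ = arctan(1000/40) ≈ 87.71°
pole (s+200): 200 + j1000 → |·| = √(200²+1000²) = √1040000 ≈ 1019.8, ∠ = arctan(1000/200) ≈ 78.69°
|T| = 200 · 1005 / 1.0206e+06 ≈ 0.19694
Gain = 20 log₁₀(0.19694) ≈ -14.11 dB
∠T = 84.29° − 166.40° = -82.11°

-14.1 dB, -82.1°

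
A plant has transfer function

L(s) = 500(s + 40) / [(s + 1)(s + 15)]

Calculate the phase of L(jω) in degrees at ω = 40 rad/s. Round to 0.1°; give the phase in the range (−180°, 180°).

At s = jω = j40:
zero (s+40): 40 + j40 → |·| = √(40²+40²) = √3200 ≈ 56.569, ∠ = arctan(40/40) ≈ 45.00°
pole (s+1): 1 + j40 → |·| = √(1²+40²) = √1601 ≈ 40.012, ∠ = arctan(40/1) ≈ 88.57°
pole (s+15): 15 + j40 → |·| = √(15²+40²) = √1825 ≈ 42.72, ∠ = arctan(40/15) ≈ 69.44°
∠L = 45.00° − 158.01° = -113.01°

-113.0°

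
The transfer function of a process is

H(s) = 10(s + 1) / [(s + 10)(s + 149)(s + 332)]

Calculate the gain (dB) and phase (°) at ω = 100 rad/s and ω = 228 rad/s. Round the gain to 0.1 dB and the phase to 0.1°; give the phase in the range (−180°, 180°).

ω = 100: -75.9 dB, -45.5°; ω = 228: -80.8 dB, -89.1°

At s = jω = j100:
zero (s+1): 1 + j100 → |·| = √(1²+100²) = √10001 ≈ 100, ∠ = arctan(100/1) ≈ 89.43°
pole (s+10): 10 + j100 → |·| = √(10²+100²) = √10100 ≈ 100.5, ∠ = arctan(100/10) ≈ 84.29°
pole (s+149): 149 + j100 → |·| = √(149²+100²) = √32201 ≈ 179.45, ∠ = arctan(100/149) ≈ 33.87°
pole (s+332): 332 + j100 → |·| = √(332²+100²) = √120224 ≈ 346.73, ∠ = arctan(100/332) ≈ 16.76°
|H| = 10 · 100 / 6.2532e+06 ≈ 0.00015992
Gain = 20 log₁₀(0.00015992) ≈ -75.92 dB
∠H = 89.43° − 134.92° = -45.49°

At s = jω = j228:
zero (s+1): 1 + j228 → |·| = √(1²+228²) = √51985 ≈ 228, ∠ = arctan(228/1) ≈ 89.75°
pole (s+10): 10 + j228 → |·| = √(10²+228²) = √52084 ≈ 228.22, ∠ = arctan(228/10) ≈ 87.49°
pole (s+149): 149 + j228 → |·| = √(149²+228²) = √74185 ≈ 272.37, ∠ = arctan(228/149) ≈ 56.84°
pole (s+332): 332 + j228 → |·| = √(332²+228²) = √162208 ≈ 402.75, ∠ = arctan(228/332) ≈ 34.48°
|H| = 10 · 228 / 2.5035e+07 ≈ 9.1072e-05
Gain = 20 log₁₀(9.1072e-05) ≈ -80.81 dB
∠H = 89.75° − 178.81° = -89.06°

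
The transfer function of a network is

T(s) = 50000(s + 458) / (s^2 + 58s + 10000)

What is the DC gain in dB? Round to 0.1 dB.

T(0) = 50000·458 / 10000 = 2290
20 log₁₀(2290) ≈ 67.20 dB

67.2 dB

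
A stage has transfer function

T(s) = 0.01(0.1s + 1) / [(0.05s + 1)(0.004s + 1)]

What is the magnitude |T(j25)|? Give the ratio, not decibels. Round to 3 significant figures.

At ω = 25 rad/s:
zero (1 + j25·0.1) = 1 + j2.5 → |·| ≈ 2.6926, ∠ ≈ 68.20°
pole (1 + j25·0.05) = 1 + j1.25 → |·| ≈ 1.6008, ∠ ≈ 51.34°
pole (1 + j25·0.004) = 1 + j0.1 → |·| ≈ 1.005, ∠ ≈ 5.71°
|T| = 0.01 · 2.6926 / (1.6008 · 1.005) ≈ 0.016737

0.0167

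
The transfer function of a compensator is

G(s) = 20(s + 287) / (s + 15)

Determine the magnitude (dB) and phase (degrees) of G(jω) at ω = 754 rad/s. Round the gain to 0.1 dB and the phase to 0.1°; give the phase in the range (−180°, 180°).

At s = jω = j754:
zero (s+287): 287 + j754 → |·| = √(287²+754²) = √650885 ≈ 806.77, ∠ = arctan(754/287) ≈ 69.16°
pole (s+15): 15 + j754 → |·| = √(15²+754²) = √568741 ≈ 754.15, ∠ = arctan(754/15) ≈ 88.86°
|G| = 20 · 806.77 / 754.15 ≈ 21.395
Gain = 20 log₁₀(21.395) ≈ 26.61 dB
∠G = 69.16° − 88.86° = -19.70°

26.6 dB, -19.7°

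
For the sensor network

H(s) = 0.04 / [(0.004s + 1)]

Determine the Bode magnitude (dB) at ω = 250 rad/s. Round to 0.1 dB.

At ω = 250 rad/s:
pole (1 + j250·0.004) = 1 + j1 → |·| ≈ 1.4142, ∠ ≈ 45.00°
|H| = 0.04 · 1 / (1.4142) ≈ 0.028285
Gain = 20 log₁₀(0.028285) ≈ -30.97 dB

-31.0 dB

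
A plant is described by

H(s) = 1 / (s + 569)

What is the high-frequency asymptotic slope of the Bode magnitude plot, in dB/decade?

-20 dB/decade

Each pole contributes −20 dB/decade at high frequency; each zero contributes +20 dB/decade.
Net: 0 zero(s) − 1 pole(s) → -20 dB/decade.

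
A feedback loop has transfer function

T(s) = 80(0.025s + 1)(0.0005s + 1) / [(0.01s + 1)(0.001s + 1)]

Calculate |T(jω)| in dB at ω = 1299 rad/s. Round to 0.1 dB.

At ω = 1299 rad/s:
zero (1 + j1299·0.025) = 1 + j32.475 → |·| ≈ 32.49, ∠ ≈ 88.24°
zero (1 + j1299·0.0005) = 1 + j0.6495 → |·| ≈ 1.1924, ∠ ≈ 33.00°
pole (1 + j1299·0.01) = 1 + j12.99 → |·| ≈ 13.028, ∠ ≈ 85.60°
pole (1 + j1299·0.001) = 1 + j1.299 → |·| ≈ 1.6393, ∠ ≈ 52.41°
|T| = 80 · 32.49 · 1.1924 / (13.028 · 1.6393) ≈ 145.12
Gain = 20 log₁₀(145.12) ≈ 43.23 dB

43.2 dB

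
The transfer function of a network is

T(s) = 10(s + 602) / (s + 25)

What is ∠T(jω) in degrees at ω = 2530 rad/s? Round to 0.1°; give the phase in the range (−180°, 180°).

At s = jω = j2530:
zero (s+602): 602 + j2530 → |·| = √(602²+2530²) = √6763304 ≈ 2600.6, ∠ = arctan(2530/602) ≈ 76.62°
pole (s+25): 25 + j2530 → |·| = √(25²+2530²) = √6401525 ≈ 2530.1, ∠ = arctan(2530/25) ≈ 89.43°
∠T = 76.62° − 89.43° = -12.81°

-12.8°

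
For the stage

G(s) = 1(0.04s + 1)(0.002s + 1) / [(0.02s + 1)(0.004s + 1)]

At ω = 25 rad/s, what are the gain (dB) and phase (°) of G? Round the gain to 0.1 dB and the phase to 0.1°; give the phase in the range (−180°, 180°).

At ω = 25 rad/s:
zero (1 + j25·0.04) = 1 + j1 → |·| ≈ 1.4142, ∠ ≈ 45.00°
zero (1 + j25·0.002) = 1 + j0.05 → |·| ≈ 1.0012, ∠ ≈ 2.86°
pole (1 + j25·0.02) = 1 + j0.5 → |·| ≈ 1.118, ∠ ≈ 26.57°
pole (1 + j25·0.004) = 1 + j0.1 → |·| ≈ 1.005, ∠ ≈ 5.71°
|G| = 1 · 1.4142 · 1.0012 / (1.118 · 1.005) ≈ 1.2602
Gain = 20 log₁₀(1.2602) ≈ 2.01 dB
∠G = (45.00° + 2.86°) − (26.57° + 5.71°) = 15.58°

2.0 dB, 15.6°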